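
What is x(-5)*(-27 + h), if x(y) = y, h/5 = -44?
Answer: 1235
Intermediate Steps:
h = -220 (h = 5*(-44) = -220)
x(-5)*(-27 + h) = -5*(-27 - 220) = -5*(-247) = 1235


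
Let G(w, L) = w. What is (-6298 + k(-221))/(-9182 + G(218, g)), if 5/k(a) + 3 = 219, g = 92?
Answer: 1360363/1936224 ≈ 0.70259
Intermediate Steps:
k(a) = 5/216 (k(a) = 5/(-3 + 219) = 5/216)
(-6298 + k(-221))/(-9182 + G(218, g)) = (-6298 + 5/216)/(-9182 + 218) = -1360363/216/(-8964) = -1360363/216*(-1/8964) = 1360363/1936224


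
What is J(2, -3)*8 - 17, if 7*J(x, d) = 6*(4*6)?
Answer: 1033/7 ≈ 147.57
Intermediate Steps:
J(x, d) = 144/7 (J(x, d) = (6*(4*6))/7 = (6*24)/7 = (⅐)*144 = 144/7)
J(2, -3)*8 - 17 = (144/7)*8 - 17 = 1152/7 - 17 = 1033/7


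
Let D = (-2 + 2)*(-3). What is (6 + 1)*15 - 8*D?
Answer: 105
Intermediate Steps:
D = 0 (D = 0*(-3) = 0)
(6 + 1)*15 - 8*D = (6 + 1)*15 - 8*0 = 7*15 + 0 = 105 + 0 = 105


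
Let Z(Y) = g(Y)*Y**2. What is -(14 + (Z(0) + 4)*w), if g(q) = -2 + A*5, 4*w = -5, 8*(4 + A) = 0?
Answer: -9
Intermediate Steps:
A = -4 (A = -4 + (1/8)*0 = -4 + 0 = -4)
w = -5/4 (w = (1/4)*(-5) = -5/4 ≈ -1.2500)
g(q) = -22 (g(q) = -2 - 4*5 = -2 - 20 = -22)
Z(Y) = -22*Y**2
-(14 + (Z(0) + 4)*w) = -(14 + (-22*0**2 + 4)*(-5/4)) = -(14 + (-22*0 + 4)*(-5/4)) = -(14 + (0 + 4)*(-5/4)) = -(14 + 4*(-5/4)) = -(14 - 5) = -1*9 = -9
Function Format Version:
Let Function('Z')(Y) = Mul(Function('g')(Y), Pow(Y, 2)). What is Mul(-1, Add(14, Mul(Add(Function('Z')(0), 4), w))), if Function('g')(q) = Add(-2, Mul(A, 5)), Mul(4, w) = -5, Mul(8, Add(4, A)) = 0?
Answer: -9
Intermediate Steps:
A = -4 (A = Add(-4, Mul(Rational(1, 8), 0)) = Add(-4, 0) = -4)
w = Rational(-5, 4) (w = Mul(Rational(1, 4), -5) = Rational(-5, 4) ≈ -1.2500)
Function('g')(q) = -22 (Function('g')(q) = Add(-2, Mul(-4, 5)) = Add(-2, -20) = -22)
Function('Z')(Y) = Mul(-22, Pow(Y, 2))
Mul(-1, Add(14, Mul(Add(Function('Z')(0), 4), w))) = Mul(-1, Add(14, Mul(Add(Mul(-22, Pow(0, 2)), 4), Rational(-5, 4)))) = Mul(-1, Add(14, Mul(Add(Mul(-22, 0), 4), Rational(-5, 4)))) = Mul(-1, Add(14, Mul(Add(0, 4), Rational(-5, 4)))) = Mul(-1, Add(14, Mul(4, Rational(-5, 4)))) = Mul(-1, Add(14, -5)) = Mul(-1, 9) = -9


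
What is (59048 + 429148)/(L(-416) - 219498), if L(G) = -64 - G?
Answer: -244098/109573 ≈ -2.2277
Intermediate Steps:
(59048 + 429148)/(L(-416) - 219498) = (59048 + 429148)/((-64 - 1*(-416)) - 219498) = 488196/((-64 + 416) - 219498) = 488196/(352 - 219498) = 488196/(-219146) = 488196*(-1/219146) = -244098/109573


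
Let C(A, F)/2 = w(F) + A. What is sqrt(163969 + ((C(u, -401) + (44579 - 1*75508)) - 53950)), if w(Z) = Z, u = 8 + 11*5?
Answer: sqrt(78414) ≈ 280.02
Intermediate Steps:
u = 63 (u = 8 + 55 = 63)
C(A, F) = 2*A + 2*F (C(A, F) = 2*(F + A) = 2*(A + F) = 2*A + 2*F)
sqrt(163969 + ((C(u, -401) + (44579 - 1*75508)) - 53950)) = sqrt(163969 + (((2*63 + 2*(-401)) + (44579 - 1*75508)) - 53950)) = sqrt(163969 + (((126 - 802) + (44579 - 75508)) - 53950)) = sqrt(163969 + ((-676 - 30929) - 53950)) = sqrt(163969 + (-31605 - 53950)) = sqrt(163969 - 85555) = sqrt(78414)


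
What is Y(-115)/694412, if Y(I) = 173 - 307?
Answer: -67/347206 ≈ -0.00019297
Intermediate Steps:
Y(I) = -134
Y(-115)/694412 = -134/694412 = -134*1/694412 = -67/347206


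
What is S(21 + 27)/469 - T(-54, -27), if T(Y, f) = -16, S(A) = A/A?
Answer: 7505/469 ≈ 16.002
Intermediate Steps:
S(A) = 1
S(21 + 27)/469 - T(-54, -27) = 1/469 - 1*(-16) = 1*(1/469) + 16 = 1/469 + 16 = 7505/469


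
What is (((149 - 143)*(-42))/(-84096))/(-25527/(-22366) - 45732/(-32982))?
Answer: 430310657/363009226928 ≈ 0.0011854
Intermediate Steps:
(((149 - 143)*(-42))/(-84096))/(-25527/(-22366) - 45732/(-32982)) = ((6*(-42))*(-1/84096))/(-25527*(-1/22366) - 45732*(-1/32982)) = (-252*(-1/84096))/(25527/22366 + 7622/5497) = 7/(2336*(310795571/122945902)) = (7/2336)*(122945902/310795571) = 430310657/363009226928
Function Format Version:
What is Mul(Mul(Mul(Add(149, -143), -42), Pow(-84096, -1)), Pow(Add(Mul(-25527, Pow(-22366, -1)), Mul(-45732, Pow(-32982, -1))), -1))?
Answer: Rational(430310657, 363009226928) ≈ 0.0011854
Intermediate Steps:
Mul(Mul(Mul(Add(149, -143), -42), Pow(-84096, -1)), Pow(Add(Mul(-25527, Pow(-22366, -1)), Mul(-45732, Pow(-32982, -1))), -1)) = Mul(Mul(Mul(6, -42), Rational(-1, 84096)), Pow(Add(Mul(-25527, Rational(-1, 22366)), Mul(-45732, Rational(-1, 32982))), -1)) = Mul(Mul(-252, Rational(-1, 84096)), Pow(Add(Rational(25527, 22366), Rational(7622, 5497)), -1)) = Mul(Rational(7, 2336), Pow(Rational(310795571, 122945902), -1)) = Mul(Rational(7, 2336), Rational(122945902, 310795571)) = Rational(430310657, 363009226928)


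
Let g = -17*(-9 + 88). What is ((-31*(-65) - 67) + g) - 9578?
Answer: -8973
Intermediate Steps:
g = -1343 (g = -17*79 = -1343)
((-31*(-65) - 67) + g) - 9578 = ((-31*(-65) - 67) - 1343) - 9578 = ((2015 - 67) - 1343) - 9578 = (1948 - 1343) - 9578 = 605 - 9578 = -8973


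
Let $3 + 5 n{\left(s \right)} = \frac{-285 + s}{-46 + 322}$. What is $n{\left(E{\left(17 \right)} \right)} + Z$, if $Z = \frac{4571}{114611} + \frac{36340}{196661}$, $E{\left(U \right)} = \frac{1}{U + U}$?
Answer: $- \frac{87902785921313}{151079141546760} \approx -0.58183$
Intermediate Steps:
$E{\left(U \right)} = \frac{1}{2 U}$
$Z = \frac{723414453}{3219930553}$ ($Z = 4571 \cdot \frac{1}{114611} + 36340 \cdot \frac{1}{196661} = \frac{653}{16373} + \frac{36340}{196661} = \frac{723414453}{3219930553} \approx 0.22467$)
$n{\left(s \right)} = - \frac{371}{460} + \frac{s}{1380}$ ($n{\left(s \right)} = - \frac{3}{5} + \frac{\left(-285 + s\right) \frac{1}{-46 + 322}}{5} = - \frac{3}{5} + \frac{\left(-285 + s\right) \frac{1}{276}}{5} = - \frac{3}{5} + \frac{- \frac{95}{92} + \frac{s}{276}}{5} = - \frac{3}{5} + \left(- \frac{19}{92} + \frac{s}{1380}\right) = - \frac{371}{460} + \frac{s}{1380}$)
$n{\left(E{\left(17 \right)} \right)} + Z = \left(- \frac{371}{460} + \frac{\frac{1}{2} \cdot \frac{1}{17}}{1380}\right) + \frac{723414453}{3219930553} = \left(- \frac{371}{460} + \frac{1}{1380} \cdot \frac{1}{34}\right) + \frac{723414453}{3219930553} = \left(- \frac{371}{460} + \frac{1}{46920}\right) + \frac{723414453}{3219930553} = - \frac{37841}{46920} + \frac{723414453}{3219930553} = - \frac{87902785921313}{151079141546760}$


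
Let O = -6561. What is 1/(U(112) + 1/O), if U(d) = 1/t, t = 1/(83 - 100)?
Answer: -6561/111538 ≈ -0.058823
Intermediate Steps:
t = -1/17 (t = 1/(-17) = -1/17 ≈ -0.058824)
U(d) = -17 (U(d) = 1/(-1/17) = -17)
1/(U(112) + 1/O) = 1/(-17 + 1/(-6561)) = 1/(-17 - 1/6561) = 1/(-111538/6561) = -6561/111538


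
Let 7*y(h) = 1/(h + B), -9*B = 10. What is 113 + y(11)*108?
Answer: 71371/623 ≈ 114.56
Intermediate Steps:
B = -10/9 (B = -⅑*10 = -10/9 ≈ -1.1111)
y(h) = 1/(7*(-10/9 + h)) (y(h) = 1/(7*(h - 10/9)) = 1/(7*(-10/9 + h)))
113 + y(11)*108 = 113 + (9/(7*(-10 + 9*11)))*108 = 113 + (9/(7*(-10 + 99)))*108 = 113 + ((9/7)/89)*108 = 113 + ((9/7)*(1/89))*108 = 113 + (9/623)*108 = 113 + 972/623 = 71371/623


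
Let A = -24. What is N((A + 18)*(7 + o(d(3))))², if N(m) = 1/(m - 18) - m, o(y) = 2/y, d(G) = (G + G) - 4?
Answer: 10029889/4356 ≈ 2302.5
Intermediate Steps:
d(G) = -4 + 2*G (d(G) = 2*G - 4 = -4 + 2*G)
N(m) = 1/(-18 + m) - m
N((A + 18)*(7 + o(d(3))))² = ((1 - ((-24 + 18)*(7 + 2/(-4 + 2*3)))² + 18*((-24 + 18)*(7 + 2/(-4 + 2*3))))/(-18 + (-24 + 18)*(7 + 2/(-4 + 2*3))))² = ((1 - (-6*(7 + 2/(-4 + 6)))² + 18*(-6*(7 + 2/(-4 + 6))))/(-18 - 6*(7 + 2/(-4 + 6))))² = ((1 - (-6*(7 + 2/2))² + 18*(-6*(7 + 2/2)))/(-18 - 6*(7 + 2/2)))² = ((1 - (-6*(7 + 2*(½)))² + 18*(-6*(7 + 2*(½))))/(-18 - 6*(7 + 2*(½))))² = ((1 - (-6*(7 + 1))² + 18*(-6*(7 + 1)))/(-18 - 6*(7 + 1)))² = ((1 - (-6*8)² + 18*(-6*8))/(-18 - 6*8))² = ((1 - 1*(-48)² + 18*(-48))/(-18 - 48))² = ((1 - 1*2304 - 864)/(-66))² = (-(1 - 2304 - 864)/66)² = (-1/66*(-3167))² = (3167/66)² = 10029889/4356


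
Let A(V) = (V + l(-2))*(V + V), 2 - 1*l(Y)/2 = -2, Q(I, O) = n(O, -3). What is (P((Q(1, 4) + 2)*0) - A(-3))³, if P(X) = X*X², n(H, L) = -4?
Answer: 27000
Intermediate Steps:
Q(I, O) = -4
l(Y) = 8 (l(Y) = 4 - 2*(-2) = 4 + 4 = 8)
P(X) = X³
A(V) = 2*V*(8 + V) (A(V) = (V + 8)*(V + V) = (8 + V)*(2*V) = 2*V*(8 + V))
(P((Q(1, 4) + 2)*0) - A(-3))³ = (((-4 + 2)*0)³ - 2*(-3)*(8 - 3))³ = ((-2*0)³ - 2*(-3)*5)³ = (0³ - 1*(-30))³ = (0 + 30)³ = 30³ = 27000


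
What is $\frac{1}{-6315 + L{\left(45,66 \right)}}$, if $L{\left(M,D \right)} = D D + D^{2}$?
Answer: $\frac{1}{2397} \approx 0.00041719$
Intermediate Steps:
$L{\left(M,D \right)} = 2 D^{2}$ ($L{\left(M,D \right)} = D^{2} + D^{2} = 2 D^{2}$)
$\frac{1}{-6315 + L{\left(45,66 \right)}} = \frac{1}{-6315 + 2 \cdot 66^{2}} = \frac{1}{-6315 + 2 \cdot 4356} = \frac{1}{-6315 + 8712} = \frac{1}{2397}$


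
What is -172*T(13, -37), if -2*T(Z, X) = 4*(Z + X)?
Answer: -8256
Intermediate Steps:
T(Z, X) = -2*X - 2*Z (T(Z, X) = -2*(Z + X) = -2*(X + Z) = -(4*X + 4*Z)/2 = -2*X - 2*Z)
-172*T(13, -37) = -172*(-2*(-37) - 2*13) = -172*(74 - 26) = -172*48 = -8256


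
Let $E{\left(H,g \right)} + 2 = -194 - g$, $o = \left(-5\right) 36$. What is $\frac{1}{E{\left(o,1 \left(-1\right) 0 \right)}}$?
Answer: $- \frac{1}{196} \approx -0.005102$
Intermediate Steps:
$o = -180$
$E{\left(H,g \right)} = -196 - g$ ($E{\left(H,g \right)} = -2 - \left(194 + g\right) = -196 - g$)
$\frac{1}{E{\left(o,1 \left(-1\right) 0 \right)}} = \frac{1}{-196 - 1 \left(-1\right) 0} = \frac{1}{-196 - \left(-1\right) 0} = \frac{1}{-196 - 0} = \frac{1}{-196 + 0} = \frac{1}{-196} = - \frac{1}{196}$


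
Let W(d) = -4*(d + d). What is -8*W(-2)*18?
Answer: -2304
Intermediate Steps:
W(d) = -8*d
-8*W(-2)*18 = -(-64)*(-2)*18 = -8*16*18 = -128*18 = -2304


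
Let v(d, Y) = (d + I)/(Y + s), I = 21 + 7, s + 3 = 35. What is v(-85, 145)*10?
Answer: -190/59 ≈ -3.2203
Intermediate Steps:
s = 32 (s = -3 + 35 = 32)
I = 28
v(d, Y) = (28 + d)/(32 + Y) (v(d, Y) = (d + 28)/(Y + 32) = (28 + d)/(32 + Y))
v(-85, 145)*10 = ((28 - 85)/(32 + 145))*10 = (-57/177)*10 = ((1/177)*(-57))*10 = -19/59*10 = -190/59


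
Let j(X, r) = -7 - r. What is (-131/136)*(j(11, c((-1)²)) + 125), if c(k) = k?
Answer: -15327/136 ≈ -112.70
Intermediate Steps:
(-131/136)*(j(11, c((-1)²)) + 125) = (-131/136)*((-7 - 1*(-1)²) + 125) = (-131*1/136)*((-7 - 1*1) + 125) = -131*((-7 - 1) + 125)/136 = -131*(-8 + 125)/136 = -131/136*117 = -15327/136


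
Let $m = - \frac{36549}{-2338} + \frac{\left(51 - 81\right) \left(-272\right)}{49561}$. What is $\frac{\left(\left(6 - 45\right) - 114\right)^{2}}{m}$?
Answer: $\frac{904161841254}{610161023} \approx 1481.8$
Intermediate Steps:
$m = \frac{1830483069}{115873618}$ ($m = \left(-36549\right) \left(- \frac{1}{2338}\right) + \left(51 - 81\right) \left(-272\right) \frac{1}{49561} = \frac{36549}{2338} + \left(-30\right) \left(-272\right) \frac{1}{49561} = \frac{36549}{2338} + 8160 \cdot \frac{1}{49561} = \frac{36549}{2338} + \frac{8160}{49561} = \frac{1830483069}{115873618} \approx 15.797$)
$\frac{\left(\left(6 - 45\right) - 114\right)^{2}}{m} = \frac{\left(\left(6 - 45\right) - 114\right)^{2}}{\frac{1830483069}{115873618}} = \left(\left(6 - 45\right) - 114\right)^{2} \cdot \frac{115873618}{1830483069} = \left(-39 - 114\right)^{2} \cdot \frac{115873618}{1830483069} = \left(-153\right)^{2} \cdot \frac{115873618}{1830483069} = 23409 \cdot \frac{115873618}{1830483069} = \frac{904161841254}{610161023}$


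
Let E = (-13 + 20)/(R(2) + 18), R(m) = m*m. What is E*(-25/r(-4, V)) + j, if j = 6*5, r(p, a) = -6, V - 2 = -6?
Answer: 4135/132 ≈ 31.326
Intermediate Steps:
V = -4 (V = 2 - 6 = -4)
R(m) = m²
j = 30
E = 7/22 (E = (-13 + 20)/(2² + 18) = 7/(4 + 18) = 7/22 ≈ 0.31818)
E*(-25/r(-4, V)) + j = 7*(-25/(-6))/22 + 30 = 7*(-25*(-⅙))/22 + 30 = (7/22)*(25/6) + 30 = 175/132 + 30 = 4135/132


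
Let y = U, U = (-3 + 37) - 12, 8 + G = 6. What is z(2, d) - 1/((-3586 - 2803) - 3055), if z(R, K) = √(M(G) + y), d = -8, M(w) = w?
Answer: 1/9444 + 2*√5 ≈ 4.4722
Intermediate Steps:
G = -2 (G = -8 + 6 = -2)
U = 22 (U = 34 - 12 = 22)
y = 22
z(R, K) = 2*√5 (z(R, K) = √(-2 + 22) = √20 = 2*√5)
z(2, d) - 1/((-3586 - 2803) - 3055) = 2*√5 - 1/((-3586 - 2803) - 3055) = 2*√5 - 1/(-6389 - 3055) = 2*√5 - 1/(-9444) = 2*√5 - 1*(-1/9444) = 2*√5 + 1/9444 = 1/9444 + 2*√5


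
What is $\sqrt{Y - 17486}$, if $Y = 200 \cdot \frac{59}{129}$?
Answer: $\frac{i \sqrt{289462326}}{129} \approx 131.89 i$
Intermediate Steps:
$Y = \frac{11800}{129}$ ($Y = 200 \cdot 59 \cdot \frac{1}{129} = 200 \cdot \frac{59}{129} = \frac{11800}{129} \approx 91.473$)
$\sqrt{Y - 17486} = \sqrt{\frac{11800}{129} - 17486} = \sqrt{- \frac{2243894}{129}} = \frac{i \sqrt{289462326}}{129}$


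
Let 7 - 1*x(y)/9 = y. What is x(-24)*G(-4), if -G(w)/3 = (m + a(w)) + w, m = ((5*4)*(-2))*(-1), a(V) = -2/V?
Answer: -61101/2 ≈ -30551.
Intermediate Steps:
x(y) = 63 - 9*y
m = 40 (m = (20*(-2))*(-1) = -40*(-1) = 40)
G(w) = -120 - 3*w + 6/w (G(w) = -3*((40 - 2/w) + w) = -3*(40 + w - 2/w) = -120 - 3*w + 6/w)
x(-24)*G(-4) = (63 - 9*(-24))*(-120 - 3*(-4) + 6/(-4)) = (63 + 216)*(-120 + 12 + 6*(-¼)) = 279*(-120 + 12 - 3/2) = 279*(-219/2) = -61101/2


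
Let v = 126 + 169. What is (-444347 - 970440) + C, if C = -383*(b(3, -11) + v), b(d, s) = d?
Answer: -1528921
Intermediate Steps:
v = 295
C = -114134 (C = -383*(3 + 295) = -383*298 = -114134)
(-444347 - 970440) + C = (-444347 - 970440) - 114134 = -1414787 - 114134 = -1528921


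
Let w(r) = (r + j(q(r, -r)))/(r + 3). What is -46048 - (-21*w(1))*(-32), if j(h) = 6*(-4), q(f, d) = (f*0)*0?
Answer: -42184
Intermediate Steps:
q(f, d) = 0 (q(f, d) = 0*0 = 0)
j(h) = -24
w(r) = (-24 + r)/(3 + r) (w(r) = (r - 24)/(r + 3) = (-24 + r)/(3 + r))
-46048 - (-21*w(1))*(-32) = -46048 - (-21*(-24 + 1)/(3 + 1))*(-32) = -46048 - (-21*(-23)/4)*(-32) = -46048 - (-21*(-23/4))*(-32) = -46048 - 483*(-32)/4 = -46048 - 1*(-3864) = -46048 + 3864 = -42184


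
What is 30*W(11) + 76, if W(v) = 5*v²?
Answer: 18226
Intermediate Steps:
30*W(11) + 76 = 30*(5*11²) + 76 = 30*(5*121) + 76 = 30*605 + 76 = 18150 + 76 = 18226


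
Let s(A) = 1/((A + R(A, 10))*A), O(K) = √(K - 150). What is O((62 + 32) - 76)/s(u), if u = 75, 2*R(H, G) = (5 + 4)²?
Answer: 17325*I*√33 ≈ 99525.0*I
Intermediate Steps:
R(H, G) = 81/2 (R(H, G) = (5 + 4)²/2 = (½)*9² = (½)*81 = 81/2)
O(K) = √(-150 + K)
s(A) = 1/(A*(81/2 + A)) (s(A) = 1/((A + 81/2)*A) = 1/((81/2 + A)*A) = 1/(A*(81/2 + A)))
O((62 + 32) - 76)/s(u) = √(-150 + ((62 + 32) - 76))/((2/(75*(81 + 2*75)))) = √(-150 + (94 - 76))/((2*(1/75)/(81 + 150))) = √(-150 + 18)/((2*(1/75)/231)) = √(-132)/((2*(1/75)*(1/231))) = (2*I*√33)/(2/17325) = (2*I*√33)*(17325/2) = 17325*I*√33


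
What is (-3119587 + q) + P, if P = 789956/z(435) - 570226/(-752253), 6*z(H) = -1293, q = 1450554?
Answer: -542323867835749/324221043 ≈ -1.6727e+6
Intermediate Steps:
z(H) = -431/2 (z(H) = (1/6)*(-1293) = -431/2)
P = -1188247774330/324221043 (P = 789956/(-431/2) - 570226/(-752253) = 789956*(-2/431) - 570226*(-1/752253) = -1579912/431 + 570226/752253 = -1188247774330/324221043 ≈ -3664.9)
(-3119587 + q) + P = (-3119587 + 1450554) - 1188247774330/324221043 = -1669033 - 1188247774330/324221043 = -542323867835749/324221043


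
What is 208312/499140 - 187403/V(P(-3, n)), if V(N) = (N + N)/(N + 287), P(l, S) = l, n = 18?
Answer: 1106893997548/124785 ≈ 8.8704e+6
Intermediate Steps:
V(N) = 2*N/(287 + N) (V(N) = (2*N)/(287 + N) = 2*N/(287 + N))
208312/499140 - 187403/V(P(-3, n)) = 208312/499140 - 187403/(2*(-3)/(287 - 3)) = 208312*(1/499140) - 187403/(2*(-3)/284) = 52078/124785 - 187403/(2*(-3)*(1/284)) = 52078/124785 - 187403/(-3/142) = 52078/124785 - 187403*(-142/3) = 52078/124785 + 26611226/3 = 1106893997548/124785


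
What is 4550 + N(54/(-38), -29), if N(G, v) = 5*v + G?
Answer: 83668/19 ≈ 4403.6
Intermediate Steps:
N(G, v) = G + 5*v
4550 + N(54/(-38), -29) = 4550 + (54/(-38) + 5*(-29)) = 4550 + (54*(-1/38) - 145) = 4550 + (-27/19 - 145) = 4550 - 2782/19 = 83668/19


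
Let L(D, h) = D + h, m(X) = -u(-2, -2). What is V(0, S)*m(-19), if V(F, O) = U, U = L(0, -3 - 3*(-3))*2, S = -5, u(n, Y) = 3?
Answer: -36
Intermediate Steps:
m(X) = -3 (m(X) = -1*3 = -3)
U = 12 (U = (0 + (-3 - 3*(-3)))*2 = (0 + (-3 + 9))*2 = (0 + 6)*2 = 6*2 = 12)
V(F, O) = 12
V(0, S)*m(-19) = 12*(-3) = -36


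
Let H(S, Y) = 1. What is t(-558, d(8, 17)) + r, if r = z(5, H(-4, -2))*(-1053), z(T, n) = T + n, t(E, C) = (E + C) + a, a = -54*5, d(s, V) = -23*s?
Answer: -7330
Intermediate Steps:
a = -270
t(E, C) = -270 + C + E (t(E, C) = (E + C) - 270 = (C + E) - 270 = -270 + C + E)
r = -6318 (r = (5 + 1)*(-1053) = 6*(-1053) = -6318)
t(-558, d(8, 17)) + r = (-270 - 23*8 - 558) - 6318 = (-270 - 184 - 558) - 6318 = -1012 - 6318 = -7330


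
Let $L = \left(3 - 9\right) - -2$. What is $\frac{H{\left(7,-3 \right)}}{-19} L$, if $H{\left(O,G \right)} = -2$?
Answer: $- \frac{8}{19} \approx -0.42105$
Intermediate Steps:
$L = -4$ ($L = -6 + 2 = -4$)
$\frac{H{\left(7,-3 \right)}}{-19} L = \frac{1}{-19} \left(-2\right) \left(-4\right) = \left(- \frac{1}{19}\right) \left(-2\right) \left(-4\right) = \frac{2}{19} \left(-4\right) = - \frac{8}{19}$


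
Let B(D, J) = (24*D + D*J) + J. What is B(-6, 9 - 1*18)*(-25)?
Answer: 2475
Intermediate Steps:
B(D, J) = J + 24*D + D*J
B(-6, 9 - 1*18)*(-25) = ((9 - 1*18) + 24*(-6) - 6*(9 - 1*18))*(-25) = ((9 - 18) - 144 - 6*(9 - 18))*(-25) = (-9 - 144 - 6*(-9))*(-25) = (-9 - 144 + 54)*(-25) = -99*(-25) = 2475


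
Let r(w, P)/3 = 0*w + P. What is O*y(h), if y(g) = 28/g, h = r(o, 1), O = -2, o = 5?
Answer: -56/3 ≈ -18.667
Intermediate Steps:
r(w, P) = 3*P (r(w, P) = 3*(0*w + P) = 3*(0 + P) = 3*P)
h = 3 (h = 3*1 = 3)
O*y(h) = -56/3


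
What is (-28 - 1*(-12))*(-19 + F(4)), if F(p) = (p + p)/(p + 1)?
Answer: 1392/5 ≈ 278.40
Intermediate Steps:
F(p) = 2*p/(1 + p) (F(p) = (2*p)/(1 + p) = 2*p/(1 + p))
(-28 - 1*(-12))*(-19 + F(4)) = (-28 - 1*(-12))*(-19 + 2*4/(1 + 4)) = (-28 + 12)*(-19 + 2*4/5) = -16*(-19 + 2*4*(1/5)) = -16*(-19 + 8/5) = -16*(-87/5) = 1392/5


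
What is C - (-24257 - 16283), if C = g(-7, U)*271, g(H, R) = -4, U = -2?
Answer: 39456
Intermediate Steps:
C = -1084 (C = -4*271 = -1084)
C - (-24257 - 16283) = -1084 - (-24257 - 16283) = -1084 - 1*(-40540) = -1084 + 40540 = 39456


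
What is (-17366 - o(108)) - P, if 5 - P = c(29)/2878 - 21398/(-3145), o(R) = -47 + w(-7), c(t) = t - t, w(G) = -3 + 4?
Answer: -54465727/3145 ≈ -17318.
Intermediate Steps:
w(G) = 1
c(t) = 0
o(R) = -46 (o(R) = -47 + 1 = -46)
P = -5673/3145 (P = 5 - (0/2878 - 21398/(-3145)) = 5 - (0*(1/2878) - 21398*(-1/3145)) = 5 - (0 + 21398/3145) = 5 - 1*21398/3145 = 5 - 21398/3145 = -5673/3145 ≈ -1.8038)
(-17366 - o(108)) - P = (-17366 - 1*(-46)) - 1*(-5673/3145) = (-17366 + 46) + 5673/3145 = -17320 + 5673/3145 = -54465727/3145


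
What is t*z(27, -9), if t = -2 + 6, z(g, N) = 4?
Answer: 16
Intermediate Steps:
t = 4
t*z(27, -9) = 4*4 = 16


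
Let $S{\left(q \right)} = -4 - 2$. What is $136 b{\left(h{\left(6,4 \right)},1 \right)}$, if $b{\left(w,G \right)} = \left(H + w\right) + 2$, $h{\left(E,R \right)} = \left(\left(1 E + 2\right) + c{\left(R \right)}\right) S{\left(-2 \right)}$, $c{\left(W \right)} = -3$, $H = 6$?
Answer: $-2992$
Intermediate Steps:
$S{\left(q \right)} = -6$ ($S{\left(q \right)} = -4 - 2 = -6$)
$h{\left(E,R \right)} = 6 - 6 E$ ($h{\left(E,R \right)} = \left(\left(1 E + 2\right) - 3\right) \left(-6\right) = \left(\left(E + 2\right) - 3\right) \left(-6\right) = \left(\left(2 + E\right) - 3\right) \left(-6\right) = \left(-1 + E\right) \left(-6\right) = 6 - 6 E$)
$b{\left(w,G \right)} = 8 + w$ ($b{\left(w,G \right)} = \left(6 + w\right) + 2 = 8 + w$)
$136 b{\left(h{\left(6,4 \right)},1 \right)} = 136 \left(8 + \left(6 - 36\right)\right) = 136 \left(8 - 30\right) = 136 \left(-22\right) = -2992$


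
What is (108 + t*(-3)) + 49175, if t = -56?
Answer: 49451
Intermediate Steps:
(108 + t*(-3)) + 49175 = (108 - 56*(-3)) + 49175 = (108 + 168) + 49175 = 276 + 49175 = 49451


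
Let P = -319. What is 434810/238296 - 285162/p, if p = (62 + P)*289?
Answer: 50123803541/8849479404 ≈ 5.6640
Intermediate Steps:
p = -74273 (p = (62 - 319)*289 = -257*289 = -74273)
434810/238296 - 285162/p = 434810/238296 - 285162/(-74273) = 434810*(1/238296) - 285162*(-1/74273) = 217405/119148 + 285162/74273 = 50123803541/8849479404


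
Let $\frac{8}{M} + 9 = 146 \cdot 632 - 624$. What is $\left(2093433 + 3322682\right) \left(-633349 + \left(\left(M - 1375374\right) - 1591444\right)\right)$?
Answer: $- \frac{1786861391572206075}{91639} \approx -1.9499 \cdot 10^{13}$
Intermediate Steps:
$M = \frac{8}{91639}$ ($M = \frac{8}{-9 + \left(146 \cdot 632 - 624\right)} = \frac{8}{-9 + \left(92272 - 624\right)} = \frac{8}{-9 + 91648} = \frac{8}{91639} \approx 8.7299 \cdot 10^{-5}$)
$\left(2093433 + 3322682\right) \left(-633349 + \left(\left(M - 1375374\right) - 1591444\right)\right) = \left(2093433 + 3322682\right) \left(-633349 + \left(\left(\frac{8}{91639} - 1375374\right) - 1591444\right)\right) = 5416115 \left(-633349 - \frac{271876234694}{91639}\right) = 5416115 \left(- \frac{329915703705}{91639}\right) = - \frac{1786861391572206075}{91639}$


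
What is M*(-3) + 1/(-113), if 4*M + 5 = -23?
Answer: 2372/113 ≈ 20.991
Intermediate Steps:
M = -7 (M = -5/4 + (¼)*(-23) = -5/4 - 23/4 = -7)
M*(-3) + 1/(-113) = -7*(-3) + 1/(-113) = 21 - 1/113 = 2372/113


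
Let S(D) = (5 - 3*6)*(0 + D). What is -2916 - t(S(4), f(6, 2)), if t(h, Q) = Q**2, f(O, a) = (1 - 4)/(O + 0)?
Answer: -11665/4 ≈ -2916.3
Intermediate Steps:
S(D) = -13*D (S(D) = (5 - 18)*D = -13*D)
f(O, a) = -3/O
-2916 - t(S(4), f(6, 2)) = -2916 - (-3/6)**2 = -2916 - (-3*1/6)**2 = -2916 - (-1/2)**2 = -2916 - 1*1/4 = -2916 - 1/4 = -11665/4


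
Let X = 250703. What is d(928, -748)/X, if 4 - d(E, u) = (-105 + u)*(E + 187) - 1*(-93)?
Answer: 951006/250703 ≈ 3.7934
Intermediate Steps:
d(E, u) = -89 - (-105 + u)*(187 + E) (d(E, u) = 4 - ((-105 + u)*(E + 187) - 1*(-93)) = 4 - ((-105 + u)*(187 + E) + 93) = 4 - (93 + (-105 + u)*(187 + E)) = 4 + (-93 - (-105 + u)*(187 + E)) = -89 - (-105 + u)*(187 + E))
d(928, -748)/X = (19546 - 187*(-748) + 105*928 - 1*928*(-748))/250703 = (19546 + 139876 + 97440 + 694144)*(1/250703) = 951006*(1/250703) = 951006/250703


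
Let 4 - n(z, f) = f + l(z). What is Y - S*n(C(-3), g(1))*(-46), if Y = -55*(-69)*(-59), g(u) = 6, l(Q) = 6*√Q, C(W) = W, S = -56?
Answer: -218753 + 15456*I*√3 ≈ -2.1875e+5 + 26771.0*I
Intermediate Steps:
n(z, f) = 4 - f - 6*√z (n(z, f) = 4 - (f + 6*√z) = 4 + (-f - 6*√z) = 4 - f - 6*√z)
Y = -223905 (Y = 3795*(-59) = -223905)
Y - S*n(C(-3), g(1))*(-46) = -223905 - (-56*(4 - 1*6 - 6*I*√3))*(-46) = -223905 - (-56*(4 - 6 - 6*I*√3))*(-46) = -223905 - (-56*(-2 - 6*I*√3))*(-46) = -223905 - (112 + 336*I*√3)*(-46) = -223905 - (-5152 - 15456*I*√3) = -223905 + (5152 + 15456*I*√3) = -218753 + 15456*I*√3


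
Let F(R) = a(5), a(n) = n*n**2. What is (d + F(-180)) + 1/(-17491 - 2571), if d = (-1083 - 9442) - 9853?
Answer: -406315687/20062 ≈ -20253.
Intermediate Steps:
a(n) = n**3
F(R) = 125 (F(R) = 5**3 = 125)
d = -20378 (d = -10525 - 9853 = -20378)
(d + F(-180)) + 1/(-17491 - 2571) = (-20378 + 125) + 1/(-17491 - 2571) = -20253 + 1/(-20062) = -20253 - 1/20062 = -406315687/20062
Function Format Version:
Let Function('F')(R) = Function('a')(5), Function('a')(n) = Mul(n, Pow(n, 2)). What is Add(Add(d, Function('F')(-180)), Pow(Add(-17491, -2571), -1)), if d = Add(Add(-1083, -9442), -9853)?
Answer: Rational(-406315687, 20062) ≈ -20253.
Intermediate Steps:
Function('a')(n) = Pow(n, 3)
Function('F')(R) = 125 (Function('F')(R) = Pow(5, 3) = 125)
d = -20378 (d = Add(-10525, -9853) = -20378)
Add(Add(d, Function('F')(-180)), Pow(Add(-17491, -2571), -1)) = Add(Add(-20378, 125), Pow(Add(-17491, -2571), -1)) = Add(-20253, Pow(-20062, -1)) = Add(-20253, Rational(-1, 20062)) = Rational(-406315687, 20062)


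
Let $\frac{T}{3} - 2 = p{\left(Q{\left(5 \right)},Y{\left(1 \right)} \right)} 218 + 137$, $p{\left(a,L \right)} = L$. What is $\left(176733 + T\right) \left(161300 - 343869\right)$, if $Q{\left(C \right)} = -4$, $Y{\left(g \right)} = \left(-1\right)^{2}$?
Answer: $-32461498476$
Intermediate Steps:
$Y{\left(g \right)} = 1$
$T = 1071$ ($T = 6 + 3 \left(1 \cdot 218 + 137\right) = 6 + 3 \left(218 + 137\right) = 6 + 3 \cdot 355 = 6 + 1065 = 1071$)
$\left(176733 + T\right) \left(161300 - 343869\right) = \left(176733 + 1071\right) \left(161300 - 343869\right) = 177804 \left(-182569\right) = -32461498476$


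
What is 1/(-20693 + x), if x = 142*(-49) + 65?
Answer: -1/27586 ≈ -3.6250e-5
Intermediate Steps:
x = -6893 (x = -6958 + 65 = -6893)
1/(-20693 + x) = 1/(-20693 - 6893) = 1/(-27586) = -1/27586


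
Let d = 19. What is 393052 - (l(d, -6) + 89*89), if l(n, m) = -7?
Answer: 385138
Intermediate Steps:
393052 - (l(d, -6) + 89*89) = 393052 - (-7 + 89*89) = 393052 - (-7 + 7921) = 393052 - 1*7914 = 393052 - 7914 = 385138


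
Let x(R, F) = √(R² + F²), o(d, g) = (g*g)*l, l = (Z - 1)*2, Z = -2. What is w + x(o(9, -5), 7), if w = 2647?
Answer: 2647 + √22549 ≈ 2797.2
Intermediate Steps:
l = -6 (l = (-2 - 1)*2 = -3*2 = -6)
o(d, g) = -6*g² (o(d, g) = (g*g)*(-6) = g²*(-6) = -6*g²)
x(R, F) = √(F² + R²)
w + x(o(9, -5), 7) = 2647 + √(7² + (-6*(-5)²)²) = 2647 + √(49 + (-6*25)²) = 2647 + √(49 + (-150)²) = 2647 + √(49 + 22500) = 2647 + √22549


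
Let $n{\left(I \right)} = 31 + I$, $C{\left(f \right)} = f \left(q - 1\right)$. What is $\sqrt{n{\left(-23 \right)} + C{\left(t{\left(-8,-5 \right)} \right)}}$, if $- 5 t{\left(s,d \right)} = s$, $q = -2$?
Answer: $\frac{4 \sqrt{5}}{5} \approx 1.7889$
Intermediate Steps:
$t{\left(s,d \right)} = - \frac{s}{5}$
$C{\left(f \right)} = - 3 f$ ($C{\left(f \right)} = f \left(-2 - 1\right) = f \left(-3\right) = - 3 f$)
$\sqrt{n{\left(-23 \right)} + C{\left(t{\left(-8,-5 \right)} \right)}} = \sqrt{\left(31 - 23\right) - 3 \left(\left(- \frac{1}{5}\right) \left(-8\right)\right)} = \sqrt{8 - \frac{24}{5}} = \sqrt{\frac{16}{5}} = \frac{4 \sqrt{5}}{5}$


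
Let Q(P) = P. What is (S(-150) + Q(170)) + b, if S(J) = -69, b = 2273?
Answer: 2374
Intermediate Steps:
(S(-150) + Q(170)) + b = (-69 + 170) + 2273 = 101 + 2273 = 2374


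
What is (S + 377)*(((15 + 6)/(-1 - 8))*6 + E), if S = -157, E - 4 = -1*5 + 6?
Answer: -1980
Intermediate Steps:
E = 5 (E = 4 + (-1*5 + 6) = 4 + (-5 + 6) = 4 + 1 = 5)
(S + 377)*(((15 + 6)/(-1 - 8))*6 + E) = (-157 + 377)*(((15 + 6)/(-1 - 8))*6 + 5) = 220*((21/(-9))*6 + 5) = 220*((21*(-1/9))*6 + 5) = 220*(-7/3*6 + 5) = 220*(-14 + 5) = 220*(-9) = -1980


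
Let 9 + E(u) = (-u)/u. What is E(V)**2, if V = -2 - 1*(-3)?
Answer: 100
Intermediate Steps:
V = 1 (V = -2 + 3 = 1)
E(u) = -10 (E(u) = -9 + (-u)/u = -9 - 1 = -10)
E(V)**2 = (-10)**2 = 100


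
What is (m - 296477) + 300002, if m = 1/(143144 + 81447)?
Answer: 791683276/224591 ≈ 3525.0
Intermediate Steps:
m = 1/224591 ≈ 4.4525e-6
(m - 296477) + 300002 = (1/224591 - 296477) + 300002 = -66586065906/224591 + 300002 = 791683276/224591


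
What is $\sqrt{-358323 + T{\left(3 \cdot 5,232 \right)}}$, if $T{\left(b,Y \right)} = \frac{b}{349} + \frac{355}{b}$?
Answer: $\frac{i \sqrt{392770906779}}{1047} \approx 598.58 i$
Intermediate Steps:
$T{\left(b,Y \right)} = \frac{355}{b} + \frac{b}{349}$ ($T{\left(b,Y \right)} = b \frac{1}{349} + \frac{355}{b} = \frac{b}{349} + \frac{355}{b} = \frac{355}{b} + \frac{b}{349}$)
$\sqrt{-358323 + T{\left(3 \cdot 5,232 \right)}} = \sqrt{-358323 + \left(\frac{355}{3 \cdot 5} + \frac{3 \cdot 5}{349}\right)} = \sqrt{-358323 + \left(\frac{355}{15} + \frac{1}{349} \cdot 15\right)} = \sqrt{-358323 + \left(355 \cdot \frac{1}{15} + \frac{15}{349}\right)} = \sqrt{-358323 + \left(\frac{71}{3} + \frac{15}{349}\right)} = \sqrt{-358323 + \frac{24824}{1047}} = \sqrt{- \frac{375139357}{1047}} = \frac{i \sqrt{392770906779}}{1047}$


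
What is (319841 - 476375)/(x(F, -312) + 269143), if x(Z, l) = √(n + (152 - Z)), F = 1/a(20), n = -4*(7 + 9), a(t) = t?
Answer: -842600607240/1448759087221 + 313068*√8795/1448759087221 ≈ -0.58158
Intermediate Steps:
n = -64 (n = -4*16 = -64)
F = 1/20 ≈ 0.050000
x(Z, l) = √(88 - Z) (x(Z, l) = √(-64 + (152 - Z)) = √(88 - Z))
(319841 - 476375)/(x(F, -312) + 269143) = (319841 - 476375)/(√(88 - 1*1/20) + 269143) = -156534/(√(88 - 1/20) + 269143) = -156534/(√(1759/20) + 269143) = -156534/(√8795/10 + 269143) = -156534/(269143 + √8795/10)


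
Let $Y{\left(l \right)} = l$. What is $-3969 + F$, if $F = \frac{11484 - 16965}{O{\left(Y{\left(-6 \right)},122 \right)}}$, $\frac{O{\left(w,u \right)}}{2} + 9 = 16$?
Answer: $- \frac{8721}{2} \approx -4360.5$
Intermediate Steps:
$O{\left(w,u \right)} = 14$ ($O{\left(w,u \right)} = -18 + 2 \cdot 16 = -18 + 32 = 14$)
$F = - \frac{783}{2}$ ($F = \frac{11484 - 16965}{14} = \left(11484 - 16965\right) \frac{1}{14} = \left(-5481\right) \frac{1}{14} = - \frac{783}{2} \approx -391.5$)
$-3969 + F = -3969 - \frac{783}{2} = - \frac{8721}{2}$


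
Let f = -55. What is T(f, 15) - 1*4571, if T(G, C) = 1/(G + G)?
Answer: -502811/110 ≈ -4571.0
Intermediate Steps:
T(G, C) = 1/(2*G)
T(f, 15) - 1*4571 = (1/2)/(-55) - 1*4571 = (1/2)*(-1/55) - 4571 = -1/110 - 4571 = -502811/110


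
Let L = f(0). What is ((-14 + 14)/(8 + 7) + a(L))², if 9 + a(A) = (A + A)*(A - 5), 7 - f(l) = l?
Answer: 361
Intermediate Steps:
f(l) = 7 - l
L = 7 (L = 7 - 1*0 = 7 + 0 = 7)
a(A) = -9 + 2*A*(-5 + A) (a(A) = -9 + (A + A)*(A - 5) = -9 + (2*A)*(-5 + A) = -9 + 2*A*(-5 + A))
((-14 + 14)/(8 + 7) + a(L))² = ((-14 + 14)/(8 + 7) + (-9 - 10*7 + 2*7²))² = (0/15 + (-9 - 70 + 2*49))² = (0*(1/15) + (-9 - 70 + 98))² = (0 + 19)² = 19² = 361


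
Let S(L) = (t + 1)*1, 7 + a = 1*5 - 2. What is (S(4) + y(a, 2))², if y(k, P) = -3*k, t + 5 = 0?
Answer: 64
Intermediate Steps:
t = -5 (t = -5 + 0 = -5)
a = -4 (a = -7 + (1*5 - 2) = -7 + (5 - 2) = -7 + 3 = -4)
S(L) = -4 (S(L) = (-5 + 1)*1 = -4*1 = -4)
(S(4) + y(a, 2))² = (-4 - 3*(-4))² = (-4 + 12)² = 8² = 64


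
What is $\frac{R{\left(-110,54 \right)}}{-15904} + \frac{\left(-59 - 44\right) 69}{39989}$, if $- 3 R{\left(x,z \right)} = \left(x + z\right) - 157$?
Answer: $- \frac{1631957}{8957536} \approx -0.18219$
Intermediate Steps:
$R{\left(x,z \right)} = \frac{157}{3} - \frac{x}{3} - \frac{z}{3}$ ($R{\left(x,z \right)} = - \frac{\left(x + z\right) - 157}{3} = - \frac{-157 + x + z}{3} = \frac{157}{3} - \frac{x}{3} - \frac{z}{3}$)
$\frac{R{\left(-110,54 \right)}}{-15904} + \frac{\left(-59 - 44\right) 69}{39989} = \frac{\frac{157}{3} - - \frac{110}{3} - 18}{-15904} + \frac{\left(-59 - 44\right) 69}{39989} = \left(\frac{157}{3} + \frac{110}{3} - 18\right) \left(- \frac{1}{15904}\right) + \left(-103\right) 69 \cdot \frac{1}{39989} = 71 \left(- \frac{1}{15904}\right) - \frac{7107}{39989} = - \frac{1}{224} - \frac{7107}{39989} = - \frac{1631957}{8957536}$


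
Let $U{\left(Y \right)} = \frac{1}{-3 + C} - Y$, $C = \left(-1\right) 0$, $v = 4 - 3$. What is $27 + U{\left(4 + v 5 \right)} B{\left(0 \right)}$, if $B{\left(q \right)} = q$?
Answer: $27$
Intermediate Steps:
$v = 1$ ($v = 4 - 3 = 1$)
$C = 0$
$U{\left(Y \right)} = - \frac{1}{3} - Y$ ($U{\left(Y \right)} = \frac{1}{-3 + 0} - Y = \frac{1}{-3} - Y = - \frac{1}{3} - Y$)
$27 + U{\left(4 + v 5 \right)} B{\left(0 \right)} = 27 + \left(- \frac{1}{3} - \left(4 + 1 \cdot 5\right)\right) 0 = 27 + \left(- \frac{1}{3} - \left(4 + 5\right)\right) 0 = 27 + \left(- \frac{1}{3} - 9\right) 0 = 27 - 0 = 27 + 0 = 27$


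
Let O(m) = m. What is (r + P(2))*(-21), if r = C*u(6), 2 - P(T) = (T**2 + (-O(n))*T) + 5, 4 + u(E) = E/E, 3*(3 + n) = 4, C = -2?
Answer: 91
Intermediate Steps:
n = -5/3 (n = -3 + (1/3)*4 = -3 + 4/3 = -5/3 ≈ -1.6667)
u(E) = -3 (u(E) = -4 + E/E = -4 + 1 = -3)
P(T) = -3 - T**2 - 5*T/3 (P(T) = 2 - ((T**2 + (-1*(-5/3))*T) + 5) = 2 - ((T**2 + 5*T/3) + 5) = 2 - (5 + T**2 + 5*T/3) = 2 + (-5 - T**2 - 5*T/3) = -3 - T**2 - 5*T/3)
r = 6 (r = -2*(-3) = 6)
(r + P(2))*(-21) = (6 + (-3 - 1*2**2 - 5/3*2))*(-21) = (6 + (-3 - 1*4 - 10/3))*(-21) = (6 + (-3 - 4 - 10/3))*(-21) = (6 - 31/3)*(-21) = -13/3*(-21) = 91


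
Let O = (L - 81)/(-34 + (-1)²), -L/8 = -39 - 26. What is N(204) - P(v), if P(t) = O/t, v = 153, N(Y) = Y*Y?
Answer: 210119623/5049 ≈ 41616.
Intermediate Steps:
L = 520 (L = -8*(-39 - 26) = -8*(-65) = 520)
N(Y) = Y²
O = -439/33 (O = (520 - 81)/(-34 + (-1)²) = 439/(-34 + 1) = 439/(-33) = 439*(-1/33) = -439/33 ≈ -13.303)
P(t) = -439/(33*t)
N(204) - P(v) = 204² - (-439)/(33*153) = 41616 - (-439)/(33*153) = 41616 - 1*(-439/5049) = 41616 + 439/5049 = 210119623/5049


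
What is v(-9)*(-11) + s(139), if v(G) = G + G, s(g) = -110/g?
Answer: 27412/139 ≈ 197.21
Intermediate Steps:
v(G) = 2*G
v(-9)*(-11) + s(139) = (2*(-9))*(-11) - 110/139 = -18*(-11) - 110*1/139 = 198 - 110/139 = 27412/139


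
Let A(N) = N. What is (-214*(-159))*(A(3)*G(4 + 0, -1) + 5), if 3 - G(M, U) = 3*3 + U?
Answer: -340260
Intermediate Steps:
G(M, U) = -6 - U (G(M, U) = 3 - (3*3 + U) = 3 - (9 + U) = 3 + (-9 - U) = -6 - U)
(-214*(-159))*(A(3)*G(4 + 0, -1) + 5) = (-214*(-159))*(3*(-6 - 1*(-1)) + 5) = 34026*(3*(-6 + 1) + 5) = 34026*(3*(-5) + 5) = 34026*(-15 + 5) = 34026*(-10) = -340260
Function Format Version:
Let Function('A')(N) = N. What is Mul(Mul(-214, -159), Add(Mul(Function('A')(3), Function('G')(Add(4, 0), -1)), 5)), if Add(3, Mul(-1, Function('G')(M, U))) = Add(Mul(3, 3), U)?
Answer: -340260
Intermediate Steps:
Function('G')(M, U) = Add(-6, Mul(-1, U)) (Function('G')(M, U) = Add(3, Mul(-1, Add(Mul(3, 3), U))) = Add(3, Mul(-1, Add(9, U))) = Add(3, Add(-9, Mul(-1, U))) = Add(-6, Mul(-1, U)))
Mul(Mul(-214, -159), Add(Mul(Function('A')(3), Function('G')(Add(4, 0), -1)), 5)) = Mul(Mul(-214, -159), Add(Mul(3, Add(-6, Mul(-1, -1))), 5)) = Mul(34026, Add(Mul(3, Add(-6, 1)), 5)) = Mul(34026, Add(Mul(3, -5), 5)) = Mul(34026, Add(-15, 5)) = Mul(34026, -10) = -340260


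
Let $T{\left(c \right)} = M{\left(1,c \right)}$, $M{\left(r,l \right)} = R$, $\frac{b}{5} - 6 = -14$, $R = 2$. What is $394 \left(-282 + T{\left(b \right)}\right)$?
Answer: $-110320$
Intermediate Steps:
$b = -40$ ($b = 30 + 5 \left(-14\right) = 30 - 70 = -40$)
$M{\left(r,l \right)} = 2$
$T{\left(c \right)} = 2$
$394 \left(-282 + T{\left(b \right)}\right) = 394 \left(-282 + 2\right) = 394 \left(-280\right) = -110320$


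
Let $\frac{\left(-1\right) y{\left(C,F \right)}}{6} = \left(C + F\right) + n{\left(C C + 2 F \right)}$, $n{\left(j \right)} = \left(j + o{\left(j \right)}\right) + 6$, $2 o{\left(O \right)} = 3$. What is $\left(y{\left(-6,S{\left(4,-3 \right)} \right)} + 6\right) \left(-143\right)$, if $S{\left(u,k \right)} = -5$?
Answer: $18447$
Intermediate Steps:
$o{\left(O \right)} = \frac{3}{2}$ ($o{\left(O \right)} = \frac{1}{2} \cdot 3 = \frac{3}{2}$)
$n{\left(j \right)} = \frac{15}{2} + j$ ($n{\left(j \right)} = \left(j + \frac{3}{2}\right) + 6 = \left(\frac{3}{2} + j\right) + 6 = \frac{15}{2} + j$)
$y{\left(C,F \right)} = -45 - 18 F - 6 C - 6 C^{2}$ ($y{\left(C,F \right)} = - 6 \left(\left(C + F\right) + \left(\frac{15}{2} + \left(C C + 2 F\right)\right)\right) = - 6 \left(\left(C + F\right) + \left(\frac{15}{2} + \left(C^{2} + 2 F\right)\right)\right) = - 6 \left(\left(C + F\right) + \left(\frac{15}{2} + C^{2} + 2 F\right)\right) = - 6 \left(\frac{15}{2} + C + C^{2} + 3 F\right) = -45 - 18 F - 6 C - 6 C^{2}$)
$\left(y{\left(-6,S{\left(4,-3 \right)} \right)} + 6\right) \left(-143\right) = \left(\left(-45 - -90 - -36 - 6 \left(-6\right)^{2}\right) + 6\right) \left(-143\right) = \left(\left(-45 + 90 + 36 - 216\right) + 6\right) \left(-143\right) = \left(-135 + 6\right) \left(-143\right) = \left(-129\right) \left(-143\right) = 18447$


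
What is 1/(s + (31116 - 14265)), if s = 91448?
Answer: 1/108299 ≈ 9.2337e-6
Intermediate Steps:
1/(s + (31116 - 14265)) = 1/(91448 + (31116 - 14265)) = 1/(91448 + 16851) = 1/108299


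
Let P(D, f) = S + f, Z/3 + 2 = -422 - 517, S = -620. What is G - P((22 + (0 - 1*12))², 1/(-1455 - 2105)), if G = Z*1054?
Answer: -10590366319/3560 ≈ -2.9748e+6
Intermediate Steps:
Z = -2823 (Z = -6 + 3*(-422 - 517) = -6 + 3*(-939) = -6 - 2817 = -2823)
P(D, f) = -620 + f
G = -2975442 (G = -2823*1054 = -2975442)
G - P((22 + (0 - 1*12))², 1/(-1455 - 2105)) = -2975442 - (-620 + 1/(-1455 - 2105)) = -2975442 - (-620 + 1/(-3560)) = -2975442 - (-620 - 1/3560) = -2975442 - 1*(-2207201/3560) = -2975442 + 2207201/3560 = -10590366319/3560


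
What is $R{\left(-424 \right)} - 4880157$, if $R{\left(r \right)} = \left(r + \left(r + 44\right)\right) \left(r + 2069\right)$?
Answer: $-6202737$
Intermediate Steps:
$R{\left(r \right)} = \left(44 + 2 r\right) \left(2069 + r\right)$ ($R{\left(r \right)} = \left(r + \left(44 + r\right)\right) \left(2069 + r\right) = \left(44 + 2 r\right) \left(2069 + r\right)$)
$R{\left(-424 \right)} - 4880157 = \left(91036 + 2 \left(-424\right)^{2} + 4182 \left(-424\right)\right) - 4880157 = \left(91036 + 2 \cdot 179776 - 1773168\right) - 4880157 = \left(91036 + 359552 - 1773168\right) - 4880157 = -1322580 - 4880157 = -6202737$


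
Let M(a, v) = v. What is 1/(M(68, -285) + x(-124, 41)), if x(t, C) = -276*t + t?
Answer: 1/33815 ≈ 2.9573e-5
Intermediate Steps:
x(t, C) = -275*t
1/(M(68, -285) + x(-124, 41)) = 1/(-285 - 275*(-124)) = 1/(-285 + 34100) = 1/33815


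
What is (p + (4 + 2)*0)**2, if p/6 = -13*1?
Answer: 6084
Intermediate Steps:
p = -78 (p = 6*(-13*1) = 6*(-13) = -78)
(p + (4 + 2)*0)**2 = (-78 + (4 + 2)*0)**2 = (-78 + 6*0)**2 = (-78 + 0)**2 = (-78)**2 = 6084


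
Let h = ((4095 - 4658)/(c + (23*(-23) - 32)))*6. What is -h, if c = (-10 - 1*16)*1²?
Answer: -3378/587 ≈ -5.7547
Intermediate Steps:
c = -26 (c = (-10 - 16)*1 = -26*1 = -26)
h = 3378/587 (h = ((4095 - 4658)/(-26 + (23*(-23) - 32)))*6 = -563/(-26 + (-529 - 32))*6 = -563/(-26 - 561)*6 = -563/(-587)*6 = -563*(-1/587)*6 = (563/587)*6 = 3378/587 ≈ 5.7547)
-h = -1*3378/587 = -3378/587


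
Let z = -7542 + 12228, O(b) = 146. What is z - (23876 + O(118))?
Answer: -19336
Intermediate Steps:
z = 4686
z - (23876 + O(118)) = 4686 - (23876 + 146) = 4686 - 1*24022 = 4686 - 24022 = -19336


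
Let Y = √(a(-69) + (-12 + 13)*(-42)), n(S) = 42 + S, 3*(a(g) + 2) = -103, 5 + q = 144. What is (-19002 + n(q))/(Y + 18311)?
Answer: -35651517/34685462 + 649*I*√705/34685462 ≈ -1.0279 + 0.00049681*I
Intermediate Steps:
q = 139 (q = -5 + 144 = 139)
a(g) = -109/3 (a(g) = -2 + (⅓)*(-103) = -2 - 103/3 = -109/3)
Y = I*√705/3 (Y = √(-109/3 + (-12 + 13)*(-42)) = √(-109/3 + 1*(-42)) = √(-109/3 - 42) = √(-235/3) = I*√705/3 ≈ 8.8506*I)
(-19002 + n(q))/(Y + 18311) = (-19002 + (42 + 139))/(I*√705/3 + 18311) = (-19002 + 181)/(18311 + I*√705/3) = -18821/(18311 + I*√705/3)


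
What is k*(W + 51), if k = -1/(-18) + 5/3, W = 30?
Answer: 279/2 ≈ 139.50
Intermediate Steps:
k = 31/18 (k = -1*(-1/18) + 5*(⅓) = 1/18 + 5/3 = 31/18 ≈ 1.7222)
k*(W + 51) = 31*(30 + 51)/18 = (31/18)*81 = 279/2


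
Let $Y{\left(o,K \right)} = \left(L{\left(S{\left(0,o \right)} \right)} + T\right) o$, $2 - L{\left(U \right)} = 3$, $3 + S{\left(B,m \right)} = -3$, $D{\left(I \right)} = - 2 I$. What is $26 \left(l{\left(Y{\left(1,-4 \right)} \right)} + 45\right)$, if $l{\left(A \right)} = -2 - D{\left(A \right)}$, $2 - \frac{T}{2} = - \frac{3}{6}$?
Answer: $1326$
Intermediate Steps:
$S{\left(B,m \right)} = -6$ ($S{\left(B,m \right)} = -3 - 3 = -6$)
$L{\left(U \right)} = -1$ ($L{\left(U \right)} = 2 - 3 = -1$)
$T = 5$ ($T = 4 - 2 \left(- \frac{3}{6}\right) = 4 - 2 \left(\left(-3\right) \frac{1}{6}\right) = 4 - -1 = 4 + 1 = 5$)
$Y{\left(o,K \right)} = 4 o$ ($Y{\left(o,K \right)} = \left(-1 + 5\right) o = 4 o$)
$l{\left(A \right)} = -2 + 2 A$ ($l{\left(A \right)} = -2 - - 2 A = -2 + 2 A$)
$26 \left(l{\left(Y{\left(1,-4 \right)} \right)} + 45\right) = 26 \left(\left(-2 + 2 \cdot 4 \cdot 1\right) + 45\right) = 26 \left(\left(-2 + 2 \cdot 4\right) + 45\right) = 26 \left(\left(-2 + 8\right) + 45\right) = 26 \left(6 + 45\right) = 26 \cdot 51 = 1326$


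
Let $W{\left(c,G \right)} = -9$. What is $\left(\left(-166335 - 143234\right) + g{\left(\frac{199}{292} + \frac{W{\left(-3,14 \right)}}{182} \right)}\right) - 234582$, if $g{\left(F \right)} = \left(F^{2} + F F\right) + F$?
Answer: $- \frac{192104165211997}{353035592} \approx -5.4415 \cdot 10^{5}$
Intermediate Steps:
$g{\left(F \right)} = F + 2 F^{2}$ ($g{\left(F \right)} = \left(F^{2} + F^{2}\right) + F = 2 F^{2} + F = F + 2 F^{2}$)
$\left(\left(-166335 - 143234\right) + g{\left(\frac{199}{292} + \frac{W{\left(-3,14 \right)}}{182} \right)}\right) - 234582 = \left(\left(-166335 - 143234\right) + \left(\frac{199}{292} - \frac{9}{182}\right) \left(1 + 2 \left(\frac{199}{292} - \frac{9}{182}\right)\right)\right) - 234582 = \left(\left(-166335 - 143234\right) + \left(199 \cdot \frac{1}{292} - \frac{9}{182}\right) \left(1 + 2 \left(199 \cdot \frac{1}{292} - \frac{9}{182}\right)\right)\right) - 234582 = \left(-309569 + \left(\frac{199}{292} - \frac{9}{182}\right) \left(1 + 2 \left(\frac{199}{292} - \frac{9}{182}\right)\right)\right) - 234582 = \left(-309569 + \frac{16795 \left(1 + 2 \cdot \frac{16795}{26572}\right)}{26572}\right) - 234582 = \left(-309569 + \frac{16795 \left(1 + \frac{16795}{13286}\right)}{26572}\right) - 234582 = \left(-309569 + \frac{16795}{26572} \cdot \frac{30081}{13286}\right) - 234582 = \left(-309569 + \frac{505210395}{353035592}\right) - 234582 = - \frac{109288369969453}{353035592} - 234582 = - \frac{192104165211997}{353035592}$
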